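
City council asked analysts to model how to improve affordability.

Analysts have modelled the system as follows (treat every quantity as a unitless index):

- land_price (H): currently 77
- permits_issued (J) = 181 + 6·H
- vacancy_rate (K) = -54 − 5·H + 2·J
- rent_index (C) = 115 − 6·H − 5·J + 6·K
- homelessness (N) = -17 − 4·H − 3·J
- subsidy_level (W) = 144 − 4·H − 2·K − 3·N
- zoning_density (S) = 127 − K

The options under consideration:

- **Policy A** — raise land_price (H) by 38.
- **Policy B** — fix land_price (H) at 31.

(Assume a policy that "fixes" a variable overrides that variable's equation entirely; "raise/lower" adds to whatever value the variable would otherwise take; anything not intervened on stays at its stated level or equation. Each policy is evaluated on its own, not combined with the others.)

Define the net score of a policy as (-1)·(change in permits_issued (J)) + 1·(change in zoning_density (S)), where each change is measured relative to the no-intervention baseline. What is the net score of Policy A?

-494

Baseline:
  H = 77
  J = 181 + 6·77 = 643
  K = -54 − 5·77 + 2·643 = 847
  S = 127 − 847 = -720
Policy A (H + 38):
  H = 77 + 38 = 115
  J = 181 + 6·115 = 871
  K = -54 − 5·115 + 2·871 = 1113
  S = 127 − 1113 = -986
ΔJ = 871 − 643 = 228; ΔS = -986 − (-720) = -266
Score = (-1)·228 + 1·(-266) = -494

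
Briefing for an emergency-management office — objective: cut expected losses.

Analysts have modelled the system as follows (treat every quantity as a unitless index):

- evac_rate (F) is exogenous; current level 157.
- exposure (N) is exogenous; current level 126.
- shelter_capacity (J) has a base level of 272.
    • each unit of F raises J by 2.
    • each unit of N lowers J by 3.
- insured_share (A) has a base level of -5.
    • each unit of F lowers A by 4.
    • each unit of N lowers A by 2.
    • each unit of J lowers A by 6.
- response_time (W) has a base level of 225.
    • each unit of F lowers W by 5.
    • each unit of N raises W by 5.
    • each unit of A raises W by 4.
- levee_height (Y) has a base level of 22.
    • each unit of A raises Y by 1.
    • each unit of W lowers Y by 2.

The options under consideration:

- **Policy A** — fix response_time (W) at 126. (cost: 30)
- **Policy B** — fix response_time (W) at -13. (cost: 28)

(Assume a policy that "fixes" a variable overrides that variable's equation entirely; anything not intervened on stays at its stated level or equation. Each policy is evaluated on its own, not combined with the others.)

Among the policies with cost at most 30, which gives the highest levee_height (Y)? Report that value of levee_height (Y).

-2085

Policy A (W := 126):
  F = 157
  N = 126
  J = 272 + 2·157 − 3·126 = 208
  A = -5 − 4·157 − 2·126 − 6·208 = -2133
  W = 126
  Y = 22 + (-2133) − 2·126 = -2363
Policy B (W := -13):
  F = 157
  N = 126
  J = 272 + 2·157 − 3·126 = 208
  A = -5 − 4·157 − 2·126 − 6·208 = -2133
  W = -13
  Y = 22 + (-2133) − 2·(-13) = -2085
Comparing — Policy A: Y=-2363, Policy B: Y=-2085. Highest is -2085 (Policy B).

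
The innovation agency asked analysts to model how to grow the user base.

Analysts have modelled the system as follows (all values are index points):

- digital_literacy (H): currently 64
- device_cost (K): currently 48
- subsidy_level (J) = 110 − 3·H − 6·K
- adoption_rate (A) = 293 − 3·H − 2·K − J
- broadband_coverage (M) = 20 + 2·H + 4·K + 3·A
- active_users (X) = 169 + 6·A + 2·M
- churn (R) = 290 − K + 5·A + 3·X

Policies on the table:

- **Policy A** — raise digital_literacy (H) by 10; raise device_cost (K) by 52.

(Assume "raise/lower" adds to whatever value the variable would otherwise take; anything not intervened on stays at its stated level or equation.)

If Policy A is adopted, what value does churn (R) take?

Policy A (H + 10, K + 52):
  H = 64 + 10 = 74
  K = 48 + 52 = 100
  J = 110 − 3·74 − 6·100 = -712
  A = 293 − 3·74 − 2·100 − (-712) = 583
  M = 20 + 2·74 + 4·100 + 3·583 = 2317
  X = 169 + 6·583 + 2·2317 = 8301
  R = 290 − 100 + 5·583 + 3·8301 = 28008

28008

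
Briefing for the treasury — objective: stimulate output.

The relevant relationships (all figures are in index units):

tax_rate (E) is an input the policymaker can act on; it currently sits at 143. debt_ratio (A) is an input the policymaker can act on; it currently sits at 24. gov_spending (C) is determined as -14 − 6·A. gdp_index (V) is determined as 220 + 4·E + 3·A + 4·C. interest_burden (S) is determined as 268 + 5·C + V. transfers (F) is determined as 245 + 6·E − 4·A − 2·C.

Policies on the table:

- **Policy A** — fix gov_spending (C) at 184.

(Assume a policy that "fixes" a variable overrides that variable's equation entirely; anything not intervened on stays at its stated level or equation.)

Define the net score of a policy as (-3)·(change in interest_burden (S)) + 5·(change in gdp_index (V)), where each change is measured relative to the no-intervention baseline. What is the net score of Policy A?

Baseline:
  E = 143
  A = 24
  C = -14 − 6·24 = -158
  V = 220 + 4·143 + 3·24 + 4·(-158) = 232
  S = 268 + 5·(-158) + 232 = -290
Policy A (C := 184):
  E = 143
  A = 24
  C = 184
  V = 220 + 4·143 + 3·24 + 4·184 = 1600
  S = 268 + 5·184 + 1600 = 2788
ΔS = 2788 − (-290) = 3078; ΔV = 1600 − 232 = 1368
Score = (-3)·3078 + 5·1368 = -2394

-2394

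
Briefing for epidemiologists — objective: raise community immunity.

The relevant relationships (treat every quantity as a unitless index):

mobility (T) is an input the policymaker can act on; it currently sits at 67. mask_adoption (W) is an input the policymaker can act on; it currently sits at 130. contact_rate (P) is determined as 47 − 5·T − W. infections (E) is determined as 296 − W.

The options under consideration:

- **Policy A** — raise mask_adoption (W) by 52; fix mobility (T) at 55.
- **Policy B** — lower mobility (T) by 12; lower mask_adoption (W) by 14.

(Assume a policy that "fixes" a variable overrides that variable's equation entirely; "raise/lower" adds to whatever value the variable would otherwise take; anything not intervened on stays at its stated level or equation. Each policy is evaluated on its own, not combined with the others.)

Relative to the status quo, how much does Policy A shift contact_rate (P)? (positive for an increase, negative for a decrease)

8

Baseline:
  T = 67
  W = 130
  P = 47 − 5·67 − 130 = -418
Policy A (W + 52, T := 55):
  T = 55
  W = 130 + 52 = 182
  P = 47 − 5·55 − 182 = -410
Change in P: -410 − (-418) = 8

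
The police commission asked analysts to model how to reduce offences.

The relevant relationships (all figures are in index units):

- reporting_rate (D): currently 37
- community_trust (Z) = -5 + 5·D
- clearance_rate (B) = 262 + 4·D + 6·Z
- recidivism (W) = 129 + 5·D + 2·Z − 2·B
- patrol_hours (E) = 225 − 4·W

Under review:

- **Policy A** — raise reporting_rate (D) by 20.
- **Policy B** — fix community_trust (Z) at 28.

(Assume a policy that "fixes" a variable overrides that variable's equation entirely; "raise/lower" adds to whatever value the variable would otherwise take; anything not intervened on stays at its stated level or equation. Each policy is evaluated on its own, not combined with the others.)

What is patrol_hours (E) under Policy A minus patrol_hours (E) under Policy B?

Policy A (D + 20):
  D = 37 + 20 = 57
  Z = -5 + 5·57 = 280
  B = 262 + 4·57 + 6·280 = 2170
  W = 129 + 5·57 + 2·280 − 2·2170 = -3366
  E = 225 − 4·(-3366) = 13689
Policy B (Z := 28):
  D = 37
  Z = 28
  B = 262 + 4·37 + 6·28 = 578
  W = 129 + 5·37 + 2·28 − 2·578 = -786
  E = 225 − 4·(-786) = 3369
E: 13689 − 3369 = 10320

10320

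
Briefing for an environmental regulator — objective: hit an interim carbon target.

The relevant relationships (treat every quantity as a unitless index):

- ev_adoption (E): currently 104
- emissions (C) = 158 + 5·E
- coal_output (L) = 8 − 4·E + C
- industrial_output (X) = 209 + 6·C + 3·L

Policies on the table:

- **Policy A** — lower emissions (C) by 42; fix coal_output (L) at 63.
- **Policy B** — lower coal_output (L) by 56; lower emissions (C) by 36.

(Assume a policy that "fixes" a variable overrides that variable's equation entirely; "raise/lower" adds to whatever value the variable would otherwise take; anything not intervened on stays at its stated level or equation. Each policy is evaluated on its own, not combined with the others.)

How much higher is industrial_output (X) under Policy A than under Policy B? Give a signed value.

Policy A (C − 42, L := 63):
  E = 104
  C = 158 + 5·104 (−42 from intervention) = 636
  L = 63
  X = 209 + 6·636 + 3·63 = 4214
Policy B (L − 56, C − 36):
  E = 104
  C = 158 + 5·104 (−36 from intervention) = 642
  L = 8 − 4·104 + 642 (−56 from intervention) = 178
  X = 209 + 6·642 + 3·178 = 4595
X: 4214 − 4595 = -381

-381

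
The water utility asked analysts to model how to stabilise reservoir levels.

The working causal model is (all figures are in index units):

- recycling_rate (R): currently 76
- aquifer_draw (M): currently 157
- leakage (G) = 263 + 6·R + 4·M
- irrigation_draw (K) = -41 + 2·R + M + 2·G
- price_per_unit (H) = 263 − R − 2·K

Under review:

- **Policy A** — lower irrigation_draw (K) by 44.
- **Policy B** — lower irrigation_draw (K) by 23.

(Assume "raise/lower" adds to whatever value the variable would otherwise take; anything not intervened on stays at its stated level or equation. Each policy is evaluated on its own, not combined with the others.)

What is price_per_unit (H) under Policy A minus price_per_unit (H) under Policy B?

42

Policy A (K − 44):
  R = 76
  M = 157
  G = 263 + 6·76 + 4·157 = 1347
  K = -41 + 2·76 + 157 + 2·1347 (−44 from intervention) = 2918
  H = 263 − 76 − 2·2918 = -5649
Policy B (K − 23):
  R = 76
  M = 157
  G = 263 + 6·76 + 4·157 = 1347
  K = -41 + 2·76 + 157 + 2·1347 (−23 from intervention) = 2939
  H = 263 − 76 − 2·2939 = -5691
H: -5649 − (-5691) = 42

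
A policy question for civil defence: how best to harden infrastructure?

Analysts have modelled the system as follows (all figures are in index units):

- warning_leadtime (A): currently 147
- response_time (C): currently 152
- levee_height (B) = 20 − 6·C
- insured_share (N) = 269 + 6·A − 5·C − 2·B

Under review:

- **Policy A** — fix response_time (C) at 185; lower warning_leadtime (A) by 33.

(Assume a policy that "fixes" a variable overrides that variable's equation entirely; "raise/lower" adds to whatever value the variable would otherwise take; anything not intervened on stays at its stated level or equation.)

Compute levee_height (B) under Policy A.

Policy A (C := 185, A − 33):
  C = 185
  B = 20 − 6·185 = -1090

-1090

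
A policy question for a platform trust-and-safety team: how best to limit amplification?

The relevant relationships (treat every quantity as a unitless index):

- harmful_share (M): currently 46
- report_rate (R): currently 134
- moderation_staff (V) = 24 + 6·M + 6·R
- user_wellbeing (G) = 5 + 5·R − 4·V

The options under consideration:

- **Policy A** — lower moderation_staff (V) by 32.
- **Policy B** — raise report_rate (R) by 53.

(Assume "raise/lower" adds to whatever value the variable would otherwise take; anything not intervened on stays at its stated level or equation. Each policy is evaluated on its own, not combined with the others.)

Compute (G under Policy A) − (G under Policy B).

1135

Policy A (V − 32):
  M = 46
  R = 134
  V = 24 + 6·46 + 6·134 (−32 from intervention) = 1072
  G = 5 + 5·134 − 4·1072 = -3613
Policy B (R + 53):
  M = 46
  R = 134 + 53 = 187
  V = 24 + 6·46 + 6·187 = 1422
  G = 5 + 5·187 − 4·1422 = -4748
G: -3613 − (-4748) = 1135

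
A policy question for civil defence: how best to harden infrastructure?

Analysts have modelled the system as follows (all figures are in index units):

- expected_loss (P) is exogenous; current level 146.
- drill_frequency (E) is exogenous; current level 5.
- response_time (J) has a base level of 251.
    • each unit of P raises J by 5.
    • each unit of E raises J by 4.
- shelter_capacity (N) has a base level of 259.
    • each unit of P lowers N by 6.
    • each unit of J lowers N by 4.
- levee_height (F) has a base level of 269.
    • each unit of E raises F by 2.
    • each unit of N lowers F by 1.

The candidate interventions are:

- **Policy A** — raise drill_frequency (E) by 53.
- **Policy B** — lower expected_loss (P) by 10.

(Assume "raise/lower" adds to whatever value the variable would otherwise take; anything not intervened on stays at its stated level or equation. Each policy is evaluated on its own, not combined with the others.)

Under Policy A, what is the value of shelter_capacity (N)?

Policy A (E + 53):
  P = 146
  E = 5 + 53 = 58
  J = 251 + 5·146 + 4·58 = 1213
  N = 259 − 6·146 − 4·1213 = -5469

-5469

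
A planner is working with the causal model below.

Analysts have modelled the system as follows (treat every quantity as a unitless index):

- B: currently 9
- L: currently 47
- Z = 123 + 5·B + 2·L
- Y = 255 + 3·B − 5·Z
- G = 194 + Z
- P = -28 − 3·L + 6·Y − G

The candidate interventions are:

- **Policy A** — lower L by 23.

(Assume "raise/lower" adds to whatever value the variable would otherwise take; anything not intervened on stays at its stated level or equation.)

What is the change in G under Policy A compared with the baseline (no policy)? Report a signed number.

Baseline:
  B = 9
  L = 47
  Z = 123 + 5·9 + 2·47 = 262
  G = 194 + 262 = 456
Policy A (L − 23):
  B = 9
  L = 47 − 23 = 24
  Z = 123 + 5·9 + 2·24 = 216
  G = 194 + 216 = 410
Change in G: 410 − 456 = -46

-46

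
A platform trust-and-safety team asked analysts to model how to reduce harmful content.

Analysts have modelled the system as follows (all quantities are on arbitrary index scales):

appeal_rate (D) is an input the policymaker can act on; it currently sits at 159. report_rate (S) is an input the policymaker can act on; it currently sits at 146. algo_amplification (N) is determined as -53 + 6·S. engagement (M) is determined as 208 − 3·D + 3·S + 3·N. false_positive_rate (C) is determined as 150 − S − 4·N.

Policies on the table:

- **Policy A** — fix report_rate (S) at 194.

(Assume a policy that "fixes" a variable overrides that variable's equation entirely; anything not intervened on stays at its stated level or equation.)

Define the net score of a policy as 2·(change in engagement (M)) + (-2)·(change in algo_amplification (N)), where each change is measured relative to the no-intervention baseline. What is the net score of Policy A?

1440

Baseline:
  D = 159
  S = 146
  N = -53 + 6·146 = 823
  M = 208 − 3·159 + 3·146 + 3·823 = 2638
Policy A (S := 194):
  D = 159
  S = 194
  N = -53 + 6·194 = 1111
  M = 208 − 3·159 + 3·194 + 3·1111 = 3646
ΔM = 3646 − 2638 = 1008; ΔN = 1111 − 823 = 288
Score = 2·1008 + (-2)·288 = 1440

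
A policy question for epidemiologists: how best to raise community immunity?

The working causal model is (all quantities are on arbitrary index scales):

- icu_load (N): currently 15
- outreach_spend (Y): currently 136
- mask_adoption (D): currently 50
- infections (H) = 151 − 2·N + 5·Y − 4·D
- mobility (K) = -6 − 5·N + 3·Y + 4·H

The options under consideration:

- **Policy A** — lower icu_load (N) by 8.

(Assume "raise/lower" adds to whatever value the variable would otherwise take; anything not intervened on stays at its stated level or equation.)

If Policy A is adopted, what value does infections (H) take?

617

Policy A (N − 8):
  N = 15 − 8 = 7
  Y = 136
  D = 50
  H = 151 − 2·7 + 5·136 − 4·50 = 617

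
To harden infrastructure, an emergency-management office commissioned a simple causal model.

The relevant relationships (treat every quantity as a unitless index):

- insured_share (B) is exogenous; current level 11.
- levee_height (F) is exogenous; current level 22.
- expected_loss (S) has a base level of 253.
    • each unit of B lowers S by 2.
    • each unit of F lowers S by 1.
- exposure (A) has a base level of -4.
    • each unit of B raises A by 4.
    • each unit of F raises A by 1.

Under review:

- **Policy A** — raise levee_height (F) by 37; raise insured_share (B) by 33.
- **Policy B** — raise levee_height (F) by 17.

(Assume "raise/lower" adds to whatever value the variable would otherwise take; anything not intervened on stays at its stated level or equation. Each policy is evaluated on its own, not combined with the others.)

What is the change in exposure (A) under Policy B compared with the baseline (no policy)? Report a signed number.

17

Baseline:
  B = 11
  F = 22
  A = -4 + 4·11 + 22 = 62
Policy B (F + 17):
  B = 11
  F = 22 + 17 = 39
  A = -4 + 4·11 + 39 = 79
Change in A: 79 − 62 = 17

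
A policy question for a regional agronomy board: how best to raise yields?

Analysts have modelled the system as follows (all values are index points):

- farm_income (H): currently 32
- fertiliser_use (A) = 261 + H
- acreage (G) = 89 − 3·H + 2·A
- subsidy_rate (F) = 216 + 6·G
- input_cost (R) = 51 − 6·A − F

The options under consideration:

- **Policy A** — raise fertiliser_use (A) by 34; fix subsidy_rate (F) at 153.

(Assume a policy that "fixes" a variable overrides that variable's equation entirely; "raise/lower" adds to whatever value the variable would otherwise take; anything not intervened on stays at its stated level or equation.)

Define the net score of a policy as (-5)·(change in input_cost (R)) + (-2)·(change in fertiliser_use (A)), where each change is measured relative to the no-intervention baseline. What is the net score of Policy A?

Baseline:
  H = 32
  A = 261 + 32 = 293
  G = 89 − 3·32 + 2·293 = 579
  F = 216 + 6·579 = 3690
  R = 51 − 6·293 − 3690 = -5397
Policy A (A + 34, F := 153):
  H = 32
  A = 261 + 32 (+34 from intervention) = 327
  G = 89 − 3·32 + 2·327 = 647
  F = 153
  R = 51 − 6·327 − 153 = -2064
ΔR = -2064 − (-5397) = 3333; ΔA = 327 − 293 = 34
Score = (-5)·3333 + (-2)·34 = -16733

-16733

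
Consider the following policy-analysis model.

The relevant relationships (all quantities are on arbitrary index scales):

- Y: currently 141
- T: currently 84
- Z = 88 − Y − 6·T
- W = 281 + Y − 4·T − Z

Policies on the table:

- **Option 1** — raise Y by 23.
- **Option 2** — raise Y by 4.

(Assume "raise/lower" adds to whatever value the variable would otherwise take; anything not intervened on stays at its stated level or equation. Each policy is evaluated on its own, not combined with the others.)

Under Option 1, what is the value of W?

689

Option 1 (Y + 23):
  Y = 141 + 23 = 164
  T = 84
  Z = 88 − 164 − 6·84 = -580
  W = 281 + 164 − 4·84 − (-580) = 689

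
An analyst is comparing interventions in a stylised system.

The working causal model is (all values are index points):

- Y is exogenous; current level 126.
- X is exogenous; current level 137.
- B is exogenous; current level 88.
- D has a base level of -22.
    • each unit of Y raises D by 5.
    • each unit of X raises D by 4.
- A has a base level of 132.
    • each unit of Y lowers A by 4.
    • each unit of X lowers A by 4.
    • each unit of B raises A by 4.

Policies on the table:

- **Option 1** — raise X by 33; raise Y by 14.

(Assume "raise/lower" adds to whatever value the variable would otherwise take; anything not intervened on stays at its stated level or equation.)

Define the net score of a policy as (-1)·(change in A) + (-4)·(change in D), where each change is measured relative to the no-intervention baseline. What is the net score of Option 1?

Baseline:
  Y = 126
  X = 137
  B = 88
  D = -22 + 5·126 + 4·137 = 1156
  A = 132 − 4·126 − 4·137 + 4·88 = -568
Option 1 (X + 33, Y + 14):
  Y = 126 + 14 = 140
  X = 137 + 33 = 170
  B = 88
  D = -22 + 5·140 + 4·170 = 1358
  A = 132 − 4·140 − 4·170 + 4·88 = -756
ΔA = -756 − (-568) = -188; ΔD = 1358 − 1156 = 202
Score = (-1)·(-188) + (-4)·202 = -620

-620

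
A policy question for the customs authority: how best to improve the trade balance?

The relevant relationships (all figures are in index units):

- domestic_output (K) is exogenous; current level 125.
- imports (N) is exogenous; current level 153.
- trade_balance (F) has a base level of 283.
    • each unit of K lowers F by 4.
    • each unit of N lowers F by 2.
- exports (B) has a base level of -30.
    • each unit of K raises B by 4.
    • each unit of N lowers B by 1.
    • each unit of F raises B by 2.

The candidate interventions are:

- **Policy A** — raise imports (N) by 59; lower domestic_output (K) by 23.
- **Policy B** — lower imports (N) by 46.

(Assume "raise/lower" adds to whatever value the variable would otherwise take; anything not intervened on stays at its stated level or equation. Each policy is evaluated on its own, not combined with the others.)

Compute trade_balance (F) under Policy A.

Policy A (N + 59, K − 23):
  K = 125 − 23 = 102
  N = 153 + 59 = 212
  F = 283 − 4·102 − 2·212 = -549

-549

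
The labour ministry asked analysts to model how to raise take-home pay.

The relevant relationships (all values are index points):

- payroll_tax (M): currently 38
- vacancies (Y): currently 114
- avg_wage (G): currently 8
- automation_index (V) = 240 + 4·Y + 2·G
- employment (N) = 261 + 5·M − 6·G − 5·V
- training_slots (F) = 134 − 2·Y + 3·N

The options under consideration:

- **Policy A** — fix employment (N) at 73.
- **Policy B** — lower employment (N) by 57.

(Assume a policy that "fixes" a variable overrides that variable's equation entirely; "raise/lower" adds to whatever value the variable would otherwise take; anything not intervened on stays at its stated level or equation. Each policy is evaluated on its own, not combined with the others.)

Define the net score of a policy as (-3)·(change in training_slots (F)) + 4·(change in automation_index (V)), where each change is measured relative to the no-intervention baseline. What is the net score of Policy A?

-29070

Baseline:
  M = 38
  Y = 114
  G = 8
  V = 240 + 4·114 + 2·8 = 712
  N = 261 + 5·38 − 6·8 − 5·712 = -3157
  F = 134 − 2·114 + 3·(-3157) = -9565
Policy A (N := 73):
  M = 38
  Y = 114
  G = 8
  V = 240 + 4·114 + 2·8 = 712
  N = 73
  F = 134 − 2·114 + 3·73 = 125
ΔF = 125 − (-9565) = 9690; ΔV = 712 − 712 = 0
Score = (-3)·9690 + 4·0 = -29070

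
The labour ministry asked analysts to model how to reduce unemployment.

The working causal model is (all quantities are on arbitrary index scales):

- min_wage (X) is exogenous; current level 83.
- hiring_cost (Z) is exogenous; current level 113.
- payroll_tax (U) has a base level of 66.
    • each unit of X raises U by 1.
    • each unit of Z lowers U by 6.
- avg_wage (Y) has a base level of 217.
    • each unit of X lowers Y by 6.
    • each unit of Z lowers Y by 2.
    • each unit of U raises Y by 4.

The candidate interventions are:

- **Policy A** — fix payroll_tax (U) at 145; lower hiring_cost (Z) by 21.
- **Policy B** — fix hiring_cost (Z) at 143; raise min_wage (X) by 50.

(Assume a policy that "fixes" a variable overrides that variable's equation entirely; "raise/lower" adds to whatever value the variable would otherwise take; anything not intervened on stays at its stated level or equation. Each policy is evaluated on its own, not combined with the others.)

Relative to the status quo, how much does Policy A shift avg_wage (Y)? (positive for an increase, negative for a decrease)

Baseline:
  X = 83
  Z = 113
  U = 66 + 83 − 6·113 = -529
  Y = 217 − 6·83 − 2·113 + 4·(-529) = -2623
Policy A (U := 145, Z − 21):
  X = 83
  Z = 113 − 21 = 92
  U = 145
  Y = 217 − 6·83 − 2·92 + 4·145 = 115
Change in Y: 115 − (-2623) = 2738

2738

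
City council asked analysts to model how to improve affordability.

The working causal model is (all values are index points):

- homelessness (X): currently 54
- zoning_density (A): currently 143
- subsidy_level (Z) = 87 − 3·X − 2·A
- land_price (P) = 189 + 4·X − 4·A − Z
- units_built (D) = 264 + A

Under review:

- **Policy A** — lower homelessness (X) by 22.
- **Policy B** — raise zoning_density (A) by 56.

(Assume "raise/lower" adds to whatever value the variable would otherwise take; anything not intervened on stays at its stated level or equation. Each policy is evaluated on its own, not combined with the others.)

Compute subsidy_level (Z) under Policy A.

Policy A (X − 22):
  X = 54 − 22 = 32
  A = 143
  Z = 87 − 3·32 − 2·143 = -295

-295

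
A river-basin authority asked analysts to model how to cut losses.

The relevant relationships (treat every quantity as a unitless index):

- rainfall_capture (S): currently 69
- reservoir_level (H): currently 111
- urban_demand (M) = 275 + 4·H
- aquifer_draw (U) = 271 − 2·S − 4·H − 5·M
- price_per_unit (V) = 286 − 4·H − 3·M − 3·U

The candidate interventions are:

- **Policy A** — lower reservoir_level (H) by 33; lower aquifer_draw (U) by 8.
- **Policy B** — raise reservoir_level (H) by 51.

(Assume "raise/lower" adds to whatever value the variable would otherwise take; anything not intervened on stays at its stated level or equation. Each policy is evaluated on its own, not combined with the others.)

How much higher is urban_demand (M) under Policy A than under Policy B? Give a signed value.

Policy A (H − 33, U − 8):
  H = 111 − 33 = 78
  M = 275 + 4·78 = 587
Policy B (H + 51):
  H = 111 + 51 = 162
  M = 275 + 4·162 = 923
M: 587 − 923 = -336

-336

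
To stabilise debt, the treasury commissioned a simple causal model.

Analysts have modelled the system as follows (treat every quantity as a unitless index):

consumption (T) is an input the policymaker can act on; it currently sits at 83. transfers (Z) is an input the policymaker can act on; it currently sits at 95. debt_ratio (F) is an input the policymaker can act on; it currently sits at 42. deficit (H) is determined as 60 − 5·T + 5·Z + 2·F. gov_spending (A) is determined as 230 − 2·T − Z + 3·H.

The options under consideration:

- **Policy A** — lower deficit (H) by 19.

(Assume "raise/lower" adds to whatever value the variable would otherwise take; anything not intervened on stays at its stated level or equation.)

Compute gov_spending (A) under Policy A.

524

Policy A (H − 19):
  T = 83
  Z = 95
  F = 42
  H = 60 − 5·83 + 5·95 + 2·42 (−19 from intervention) = 185
  A = 230 − 2·83 − 95 + 3·185 = 524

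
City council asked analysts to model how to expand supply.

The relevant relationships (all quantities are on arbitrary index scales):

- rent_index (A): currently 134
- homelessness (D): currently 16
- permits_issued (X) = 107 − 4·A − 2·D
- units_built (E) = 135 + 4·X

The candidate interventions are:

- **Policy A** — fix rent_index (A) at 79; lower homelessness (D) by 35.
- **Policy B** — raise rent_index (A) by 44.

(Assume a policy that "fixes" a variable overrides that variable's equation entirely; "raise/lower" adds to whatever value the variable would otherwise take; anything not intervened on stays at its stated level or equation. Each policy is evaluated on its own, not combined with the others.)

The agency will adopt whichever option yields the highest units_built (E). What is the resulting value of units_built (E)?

-549

Policy A (A := 79, D − 35):
  A = 79
  D = 16 − 35 = -19
  X = 107 − 4·79 − 2·(-19) = -171
  E = 135 + 4·(-171) = -549
Policy B (A + 44):
  A = 134 + 44 = 178
  D = 16
  X = 107 − 4·178 − 2·16 = -637
  E = 135 + 4·(-637) = -2413
Comparing — Policy A: E=-549, Policy B: E=-2413. Highest is -549 (Policy A).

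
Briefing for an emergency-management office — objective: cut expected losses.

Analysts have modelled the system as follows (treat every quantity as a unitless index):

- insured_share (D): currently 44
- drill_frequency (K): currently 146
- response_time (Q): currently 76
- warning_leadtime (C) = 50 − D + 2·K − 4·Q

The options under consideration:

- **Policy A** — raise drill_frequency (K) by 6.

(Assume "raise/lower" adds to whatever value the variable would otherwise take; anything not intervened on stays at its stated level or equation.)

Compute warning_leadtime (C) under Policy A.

6

Policy A (K + 6):
  D = 44
  K = 146 + 6 = 152
  Q = 76
  C = 50 − 44 + 2·152 − 4·76 = 6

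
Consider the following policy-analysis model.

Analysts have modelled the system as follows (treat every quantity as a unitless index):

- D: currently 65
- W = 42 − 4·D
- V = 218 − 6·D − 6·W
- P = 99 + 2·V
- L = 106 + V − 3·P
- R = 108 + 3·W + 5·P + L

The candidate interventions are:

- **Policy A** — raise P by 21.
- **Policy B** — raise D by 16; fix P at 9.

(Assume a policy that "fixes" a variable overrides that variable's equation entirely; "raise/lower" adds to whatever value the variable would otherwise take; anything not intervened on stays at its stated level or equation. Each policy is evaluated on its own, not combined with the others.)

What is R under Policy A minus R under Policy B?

Policy A (P + 21):
  D = 65
  W = 42 − 4·65 = -218
  V = 218 − 6·65 − 6·(-218) = 1136
  P = 99 + 2·1136 (+21 from intervention) = 2392
  L = 106 + 1136 − 3·2392 = -5934
  R = 108 + 3·(-218) + 5·2392 + (-5934) = 5480
Policy B (D + 16, P := 9):
  D = 65 + 16 = 81
  W = 42 − 4·81 = -282
  V = 218 − 6·81 − 6·(-282) = 1424
  P = 9
  L = 106 + 1424 − 3·9 = 1503
  R = 108 + 3·(-282) + 5·9 + 1503 = 810
R: 5480 − 810 = 4670

4670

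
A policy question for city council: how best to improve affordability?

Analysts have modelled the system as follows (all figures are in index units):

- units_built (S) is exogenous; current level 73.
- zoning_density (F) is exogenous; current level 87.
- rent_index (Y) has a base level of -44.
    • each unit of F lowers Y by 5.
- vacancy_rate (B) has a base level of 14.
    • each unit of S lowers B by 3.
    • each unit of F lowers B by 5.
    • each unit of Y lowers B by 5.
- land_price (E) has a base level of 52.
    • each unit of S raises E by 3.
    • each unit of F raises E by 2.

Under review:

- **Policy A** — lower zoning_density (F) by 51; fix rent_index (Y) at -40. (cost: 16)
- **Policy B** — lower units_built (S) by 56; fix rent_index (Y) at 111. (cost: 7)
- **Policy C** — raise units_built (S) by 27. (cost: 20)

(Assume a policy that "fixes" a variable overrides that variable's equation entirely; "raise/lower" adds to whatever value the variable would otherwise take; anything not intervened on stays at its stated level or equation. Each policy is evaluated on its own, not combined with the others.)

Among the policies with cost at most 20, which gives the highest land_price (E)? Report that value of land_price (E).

526

Policy A (F − 51, Y := -40):
  S = 73
  F = 87 − 51 = 36
  E = 52 + 3·73 + 2·36 = 343
Policy B (S − 56, Y := 111):
  S = 73 − 56 = 17
  F = 87
  E = 52 + 3·17 + 2·87 = 277
Policy C (S + 27):
  S = 73 + 27 = 100
  F = 87
  E = 52 + 3·100 + 2·87 = 526
Comparing — Policy A: E=343, Policy B: E=277, Policy C: E=526. Highest is 526 (Policy C).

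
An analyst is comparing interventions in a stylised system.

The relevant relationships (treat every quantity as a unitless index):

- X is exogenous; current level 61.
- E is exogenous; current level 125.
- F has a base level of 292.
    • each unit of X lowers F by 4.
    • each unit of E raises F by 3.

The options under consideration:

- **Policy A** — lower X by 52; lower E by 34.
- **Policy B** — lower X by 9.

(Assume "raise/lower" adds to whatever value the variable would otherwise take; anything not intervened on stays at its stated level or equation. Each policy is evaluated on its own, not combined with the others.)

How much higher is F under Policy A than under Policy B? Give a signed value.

70

Policy A (X − 52, E − 34):
  X = 61 − 52 = 9
  E = 125 − 34 = 91
  F = 292 − 4·9 + 3·91 = 529
Policy B (X − 9):
  X = 61 − 9 = 52
  E = 125
  F = 292 − 4·52 + 3·125 = 459
F: 529 − 459 = 70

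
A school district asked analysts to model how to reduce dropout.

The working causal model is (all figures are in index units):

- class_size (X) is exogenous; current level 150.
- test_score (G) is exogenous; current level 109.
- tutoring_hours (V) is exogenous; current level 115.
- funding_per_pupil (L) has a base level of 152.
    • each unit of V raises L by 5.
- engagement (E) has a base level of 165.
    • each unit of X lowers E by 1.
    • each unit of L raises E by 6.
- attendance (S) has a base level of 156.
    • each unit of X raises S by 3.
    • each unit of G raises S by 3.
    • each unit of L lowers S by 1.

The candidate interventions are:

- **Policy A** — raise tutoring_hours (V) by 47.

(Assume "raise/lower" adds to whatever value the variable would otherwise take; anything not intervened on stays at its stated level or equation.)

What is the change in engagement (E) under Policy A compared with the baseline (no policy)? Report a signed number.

Baseline:
  X = 150
  V = 115
  L = 152 + 5·115 = 727
  E = 165 − 150 + 6·727 = 4377
Policy A (V + 47):
  X = 150
  V = 115 + 47 = 162
  L = 152 + 5·162 = 962
  E = 165 − 150 + 6·962 = 5787
Change in E: 5787 − 4377 = 1410

1410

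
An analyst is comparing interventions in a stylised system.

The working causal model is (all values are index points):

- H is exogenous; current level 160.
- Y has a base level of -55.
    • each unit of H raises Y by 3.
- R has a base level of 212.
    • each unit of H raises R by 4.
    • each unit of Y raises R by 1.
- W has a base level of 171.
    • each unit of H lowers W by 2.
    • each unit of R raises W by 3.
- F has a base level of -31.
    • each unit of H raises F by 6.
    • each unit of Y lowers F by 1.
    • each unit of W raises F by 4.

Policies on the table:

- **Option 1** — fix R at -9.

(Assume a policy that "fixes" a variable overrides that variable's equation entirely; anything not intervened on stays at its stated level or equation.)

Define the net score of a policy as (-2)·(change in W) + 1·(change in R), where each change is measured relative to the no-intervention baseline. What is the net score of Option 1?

6430

Baseline:
  H = 160
  Y = -55 + 3·160 = 425
  R = 212 + 4·160 + 425 = 1277
  W = 171 − 2·160 + 3·1277 = 3682
Option 1 (R := -9):
  H = 160
  Y = -55 + 3·160 = 425
  R = -9
  W = 171 − 2·160 + 3·(-9) = -176
ΔW = -176 − 3682 = -3858; ΔR = -9 − 1277 = -1286
Score = (-2)·(-3858) + 1·(-1286) = 6430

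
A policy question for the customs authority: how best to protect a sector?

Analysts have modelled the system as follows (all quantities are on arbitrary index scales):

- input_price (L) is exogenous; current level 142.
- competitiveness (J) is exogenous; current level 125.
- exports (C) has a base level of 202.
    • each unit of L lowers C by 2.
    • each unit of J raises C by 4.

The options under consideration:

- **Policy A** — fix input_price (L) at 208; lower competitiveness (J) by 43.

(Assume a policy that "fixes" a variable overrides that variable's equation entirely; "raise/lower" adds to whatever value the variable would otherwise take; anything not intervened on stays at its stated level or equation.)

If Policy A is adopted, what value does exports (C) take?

114

Policy A (L := 208, J − 43):
  L = 208
  J = 125 − 43 = 82
  C = 202 − 2·208 + 4·82 = 114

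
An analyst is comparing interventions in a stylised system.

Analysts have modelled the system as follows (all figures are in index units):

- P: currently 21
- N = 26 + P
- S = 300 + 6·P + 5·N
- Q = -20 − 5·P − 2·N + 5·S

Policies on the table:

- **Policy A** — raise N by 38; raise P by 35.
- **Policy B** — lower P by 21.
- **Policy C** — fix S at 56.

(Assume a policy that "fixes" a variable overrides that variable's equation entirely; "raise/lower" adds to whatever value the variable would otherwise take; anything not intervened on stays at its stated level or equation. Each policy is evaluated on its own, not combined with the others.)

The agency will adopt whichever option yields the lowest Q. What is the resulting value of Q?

61

Policy A (N + 38, P + 35):
  P = 21 + 35 = 56
  N = 26 + 56 (+38 from intervention) = 120
  S = 300 + 6·56 + 5·120 = 1236
  Q = -20 − 5·56 − 2·120 + 5·1236 = 5640
Policy B (P − 21):
  P = 21 − 21 = 0
  N = 26 + 0 = 26
  S = 300 + 6·0 + 5·26 = 430
  Q = -20 − 5·0 − 2·26 + 5·430 = 2078
Policy C (S := 56):
  P = 21
  N = 26 + 21 = 47
  S = 56
  Q = -20 − 5·21 − 2·47 + 5·56 = 61
Comparing — Policy A: Q=5640, Policy B: Q=2078, Policy C: Q=61. Lowest is 61 (Policy C).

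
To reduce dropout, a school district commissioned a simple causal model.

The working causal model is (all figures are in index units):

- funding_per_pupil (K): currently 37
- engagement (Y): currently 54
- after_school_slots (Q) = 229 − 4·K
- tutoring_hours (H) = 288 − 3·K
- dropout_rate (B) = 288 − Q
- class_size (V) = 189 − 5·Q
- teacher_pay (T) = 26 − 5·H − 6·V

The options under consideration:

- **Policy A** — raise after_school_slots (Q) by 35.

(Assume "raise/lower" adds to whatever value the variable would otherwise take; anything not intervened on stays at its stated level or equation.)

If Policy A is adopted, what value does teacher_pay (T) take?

Policy A (Q + 35):
  K = 37
  Q = 229 − 4·37 (+35 from intervention) = 116
  H = 288 − 3·37 = 177
  V = 189 − 5·116 = -391
  T = 26 − 5·177 − 6·(-391) = 1487

1487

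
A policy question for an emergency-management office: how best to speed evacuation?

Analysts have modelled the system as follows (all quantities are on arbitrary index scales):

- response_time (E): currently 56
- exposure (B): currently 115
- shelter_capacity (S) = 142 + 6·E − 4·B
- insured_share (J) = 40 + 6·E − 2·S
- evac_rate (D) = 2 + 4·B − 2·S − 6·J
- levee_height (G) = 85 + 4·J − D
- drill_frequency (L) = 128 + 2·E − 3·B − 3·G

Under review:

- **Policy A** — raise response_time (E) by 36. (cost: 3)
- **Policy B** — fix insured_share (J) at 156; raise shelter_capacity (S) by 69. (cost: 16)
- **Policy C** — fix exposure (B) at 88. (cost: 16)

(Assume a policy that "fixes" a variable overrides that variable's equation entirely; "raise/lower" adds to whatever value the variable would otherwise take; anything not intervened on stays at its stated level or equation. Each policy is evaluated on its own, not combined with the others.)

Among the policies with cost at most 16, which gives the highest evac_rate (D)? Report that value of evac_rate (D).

Policy A (E + 36):
  E = 56 + 36 = 92
  B = 115
  S = 142 + 6·92 − 4·115 = 234
  J = 40 + 6·92 − 2·234 = 124
  D = 2 + 4·115 − 2·234 − 6·124 = -750
Policy B (J := 156, S + 69):
  E = 56
  B = 115
  S = 142 + 6·56 − 4·115 (+69 from intervention) = 87
  J = 156
  D = 2 + 4·115 − 2·87 − 6·156 = -648
Policy C (B := 88):
  E = 56
  B = 88
  S = 142 + 6·56 − 4·88 = 126
  J = 40 + 6·56 − 2·126 = 124
  D = 2 + 4·88 − 2·126 − 6·124 = -642
Comparing — Policy A: D=-750, Policy B: D=-648, Policy C: D=-642. Highest is -642 (Policy C).

-642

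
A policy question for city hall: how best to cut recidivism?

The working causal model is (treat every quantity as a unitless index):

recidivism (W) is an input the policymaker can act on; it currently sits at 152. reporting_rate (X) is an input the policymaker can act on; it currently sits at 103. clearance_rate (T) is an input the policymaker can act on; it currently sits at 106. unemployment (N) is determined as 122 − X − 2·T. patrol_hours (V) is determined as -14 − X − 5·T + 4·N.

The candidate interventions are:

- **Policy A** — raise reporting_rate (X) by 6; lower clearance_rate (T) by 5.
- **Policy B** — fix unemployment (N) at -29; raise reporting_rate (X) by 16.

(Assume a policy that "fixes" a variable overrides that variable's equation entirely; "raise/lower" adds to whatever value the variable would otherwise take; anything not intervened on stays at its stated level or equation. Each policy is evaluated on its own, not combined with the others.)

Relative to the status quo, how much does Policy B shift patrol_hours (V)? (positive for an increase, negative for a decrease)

640

Baseline:
  X = 103
  T = 106
  N = 122 − 103 − 2·106 = -193
  V = -14 − 103 − 5·106 + 4·(-193) = -1419
Policy B (N := -29, X + 16):
  X = 103 + 16 = 119
  T = 106
  N = -29
  V = -14 − 119 − 5·106 + 4·(-29) = -779
Change in V: -779 − (-1419) = 640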